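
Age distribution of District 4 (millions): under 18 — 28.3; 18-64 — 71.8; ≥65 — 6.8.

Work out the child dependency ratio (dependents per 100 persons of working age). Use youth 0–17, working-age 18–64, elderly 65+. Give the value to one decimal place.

Youth dependency ratio = 28.3 / 71.8 × 100 = 39.4

Youth dependency ratio: 39.4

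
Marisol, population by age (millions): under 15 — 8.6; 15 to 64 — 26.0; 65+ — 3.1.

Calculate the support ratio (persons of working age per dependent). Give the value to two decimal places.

Support ratio: 2.22

Support ratio = 26.0 / (8.6 + 3.1) = 26.0 / 11.7 = 2.22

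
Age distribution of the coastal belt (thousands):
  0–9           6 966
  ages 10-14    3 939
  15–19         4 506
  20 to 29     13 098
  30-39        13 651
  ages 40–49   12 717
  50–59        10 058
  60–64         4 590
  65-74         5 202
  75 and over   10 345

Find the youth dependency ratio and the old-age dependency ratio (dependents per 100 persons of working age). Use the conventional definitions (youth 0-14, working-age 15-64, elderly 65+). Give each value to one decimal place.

Youth dependency ratio: 18.6
Old-age dependency ratio: 26.5

0–14: 6 966 + 3 939 = 10 905
15–64: 4 506 + 13 098 + 13 651 + 12 717 + 10 058 + 4 590 = 58 620
65+: 5 202 + 10 345 = 15 547
Youth dependency ratio = 10 905 / 58 620 × 100 = 18.6
Old-age dependency ratio = 15 547 / 58 620 × 100 = 26.5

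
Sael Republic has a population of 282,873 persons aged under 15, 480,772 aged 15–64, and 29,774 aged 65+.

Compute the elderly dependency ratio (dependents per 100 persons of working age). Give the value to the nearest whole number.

Old-age dependency ratio: 6

Old-age dependency ratio = 29,774 / 480,772 × 100 = 6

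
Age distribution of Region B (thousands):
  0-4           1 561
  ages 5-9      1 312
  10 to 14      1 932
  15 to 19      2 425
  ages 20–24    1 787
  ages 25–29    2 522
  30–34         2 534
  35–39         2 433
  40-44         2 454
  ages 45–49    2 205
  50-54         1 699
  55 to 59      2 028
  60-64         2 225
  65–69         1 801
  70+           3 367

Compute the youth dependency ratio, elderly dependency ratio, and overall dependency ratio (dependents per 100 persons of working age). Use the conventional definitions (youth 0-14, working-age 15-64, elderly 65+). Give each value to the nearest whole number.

0–14: 1 561 + 1 312 + 1 932 = 4 805
15–64: 2 425 + 1 787 + 2 522 + 2 534 + 2 433 + 2 454 + 2 205 + 1 699 + 2 028 + 2 225 = 22 312
65+: 1 801 + 3 367 = 5 168
Youth dependency ratio = 4 805 / 22 312 × 100 = 22
Old-age dependency ratio = 5 168 / 22 312 × 100 = 23
Total dependency ratio = (4 805 + 5 168) / 22 312 × 100 = 9 973 / 22 312 × 100 = 45

Youth dependency ratio: 22
Old-age dependency ratio: 23
Total dependency ratio: 45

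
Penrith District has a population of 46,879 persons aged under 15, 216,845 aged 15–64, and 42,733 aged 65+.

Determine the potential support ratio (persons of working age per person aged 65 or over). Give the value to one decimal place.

Potential support ratio = 216,845 / 42,733 = 5.1

Potential support ratio: 5.1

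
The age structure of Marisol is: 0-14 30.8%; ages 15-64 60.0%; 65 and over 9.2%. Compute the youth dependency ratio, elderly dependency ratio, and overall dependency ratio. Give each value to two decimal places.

Youth dependency ratio = 30.8 / 60.0 × 100 = 51.33
Old-age dependency ratio = 9.2 / 60.0 × 100 = 15.33
Total dependency ratio = (30.8 + 9.2) / 60.0 × 100 = 40.0 / 60.0 × 100 = 66.67

Youth dependency ratio: 51.33
Old-age dependency ratio: 15.33
Total dependency ratio: 66.67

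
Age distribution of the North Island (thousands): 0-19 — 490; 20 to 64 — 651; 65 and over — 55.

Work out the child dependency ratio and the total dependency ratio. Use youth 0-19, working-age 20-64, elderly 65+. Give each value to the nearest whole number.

Youth dependency ratio: 75
Total dependency ratio: 84

Youth dependency ratio = 490 / 651 × 100 = 75
Total dependency ratio = (490 + 55) / 651 × 100 = 545 / 651 × 100 = 84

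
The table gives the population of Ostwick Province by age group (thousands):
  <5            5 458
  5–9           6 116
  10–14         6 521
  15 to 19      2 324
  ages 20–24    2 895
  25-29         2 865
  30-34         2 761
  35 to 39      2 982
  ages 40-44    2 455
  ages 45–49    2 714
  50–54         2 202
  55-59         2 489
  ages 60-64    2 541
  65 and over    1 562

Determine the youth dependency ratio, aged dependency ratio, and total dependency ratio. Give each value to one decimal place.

Youth dependency ratio: 69.0
Old-age dependency ratio: 6.0
Total dependency ratio: 74.9

0–14: 5 458 + 6 116 + 6 521 = 18 095
15–64: 2 324 + 2 895 + 2 865 + 2 761 + 2 982 + 2 455 + 2 714 + 2 202 + 2 489 + 2 541 = 26 228
65+: 1 562
Youth dependency ratio = 18 095 / 26 228 × 100 = 69.0
Old-age dependency ratio = 1 562 / 26 228 × 100 = 6.0
Total dependency ratio = (18 095 + 1 562) / 26 228 × 100 = 19 657 / 26 228 × 100 = 74.9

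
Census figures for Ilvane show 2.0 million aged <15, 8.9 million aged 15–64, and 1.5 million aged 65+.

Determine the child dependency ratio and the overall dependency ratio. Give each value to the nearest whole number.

Youth dependency ratio = 2.0 / 8.9 × 100 = 22
Total dependency ratio = (2.0 + 1.5) / 8.9 × 100 = 3.5 / 8.9 × 100 = 39

Youth dependency ratio: 22
Total dependency ratio: 39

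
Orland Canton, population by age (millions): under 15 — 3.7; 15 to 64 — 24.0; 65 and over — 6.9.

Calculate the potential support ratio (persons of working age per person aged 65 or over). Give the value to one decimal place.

Potential support ratio = 24.0 / 6.9 = 3.5

Potential support ratio: 3.5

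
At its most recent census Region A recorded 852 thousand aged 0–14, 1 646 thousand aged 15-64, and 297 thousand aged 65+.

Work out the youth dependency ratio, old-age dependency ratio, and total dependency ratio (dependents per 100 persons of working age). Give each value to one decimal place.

Youth dependency ratio = 852 / 1 646 × 100 = 51.8
Old-age dependency ratio = 297 / 1 646 × 100 = 18.0
Total dependency ratio = (852 + 297) / 1 646 × 100 = 1 149 / 1 646 × 100 = 69.8

Youth dependency ratio: 51.8
Old-age dependency ratio: 18.0
Total dependency ratio: 69.8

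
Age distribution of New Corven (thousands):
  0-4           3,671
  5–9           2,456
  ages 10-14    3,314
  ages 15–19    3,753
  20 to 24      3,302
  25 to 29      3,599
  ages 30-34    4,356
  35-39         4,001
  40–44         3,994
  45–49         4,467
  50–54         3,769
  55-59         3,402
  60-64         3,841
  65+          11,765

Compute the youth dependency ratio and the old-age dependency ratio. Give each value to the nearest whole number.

0–14: 3,671 + 2,456 + 3,314 = 9,441
15–64: 3,753 + 3,302 + 3,599 + 4,356 + 4,001 + 3,994 + 4,467 + 3,769 + 3,402 + 3,841 = 38,484
65+: 11,765
Youth dependency ratio = 9,441 / 38,484 × 100 = 25
Old-age dependency ratio = 11,765 / 38,484 × 100 = 31

Youth dependency ratio: 25
Old-age dependency ratio: 31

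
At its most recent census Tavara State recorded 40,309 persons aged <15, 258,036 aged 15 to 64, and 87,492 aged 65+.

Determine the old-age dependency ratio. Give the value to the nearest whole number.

Old-age dependency ratio: 34

Old-age dependency ratio = 87,492 / 258,036 × 100 = 34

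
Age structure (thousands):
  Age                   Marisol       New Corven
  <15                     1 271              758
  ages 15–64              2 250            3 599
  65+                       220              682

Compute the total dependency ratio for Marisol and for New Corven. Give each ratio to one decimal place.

Marisol: 66.3
New Corven: 40.0

Marisol: (1 271 + 220) / 2 250 × 100 = 1 491 / 2 250 × 100 = 66.3
New Corven: (758 + 682) / 3 599 × 100 = 1 440 / 3 599 × 100 = 40.0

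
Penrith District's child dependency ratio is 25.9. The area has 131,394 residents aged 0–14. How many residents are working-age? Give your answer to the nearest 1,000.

Youth dependency ratio = youth / working-age × 100
25.9 = 131,394 / W × 100
⇒ 507,000

Working-age: 507,000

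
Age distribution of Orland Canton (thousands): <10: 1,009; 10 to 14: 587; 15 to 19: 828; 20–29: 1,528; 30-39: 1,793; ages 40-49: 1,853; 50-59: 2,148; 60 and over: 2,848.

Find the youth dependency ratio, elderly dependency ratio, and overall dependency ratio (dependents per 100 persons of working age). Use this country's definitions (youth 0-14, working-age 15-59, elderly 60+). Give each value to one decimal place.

0–14: 1,009 + 587 = 1,596
15–59: 828 + 1,528 + 1,793 + 1,853 + 2,148 = 8,150
60+: 2,848
Youth dependency ratio = 1,596 / 8,150 × 100 = 19.6
Old-age dependency ratio = 2,848 / 8,150 × 100 = 34.9
Total dependency ratio = (1,596 + 2,848) / 8,150 × 100 = 4,444 / 8,150 × 100 = 54.5

Youth dependency ratio: 19.6
Old-age dependency ratio: 34.9
Total dependency ratio: 54.5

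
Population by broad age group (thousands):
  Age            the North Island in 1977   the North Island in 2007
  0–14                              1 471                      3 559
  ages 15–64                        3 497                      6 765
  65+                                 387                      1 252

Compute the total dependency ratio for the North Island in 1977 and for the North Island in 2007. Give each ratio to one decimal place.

the North Island in 1977: 53.1
the North Island in 2007: 71.1

the North Island in 1977: (1 471 + 387) / 3 497 × 100 = 1 858 / 3 497 × 100 = 53.1
the North Island in 2007: (3 559 + 1 252) / 6 765 × 100 = 4 811 / 6 765 × 100 = 71.1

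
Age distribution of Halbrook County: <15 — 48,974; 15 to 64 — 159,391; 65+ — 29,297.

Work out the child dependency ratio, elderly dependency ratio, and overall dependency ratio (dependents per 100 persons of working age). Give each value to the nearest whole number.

Youth dependency ratio = 48,974 / 159,391 × 100 = 31
Old-age dependency ratio = 29,297 / 159,391 × 100 = 18
Total dependency ratio = (48,974 + 29,297) / 159,391 × 100 = 78,271 / 159,391 × 100 = 49

Youth dependency ratio: 31
Old-age dependency ratio: 18
Total dependency ratio: 49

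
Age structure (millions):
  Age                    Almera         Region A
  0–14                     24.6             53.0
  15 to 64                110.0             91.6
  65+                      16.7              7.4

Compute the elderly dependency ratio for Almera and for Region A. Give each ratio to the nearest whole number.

Almera: 15
Region A: 8

Almera: 16.7 / 110.0 × 100 = 15
Region A: 7.4 / 91.6 × 100 = 8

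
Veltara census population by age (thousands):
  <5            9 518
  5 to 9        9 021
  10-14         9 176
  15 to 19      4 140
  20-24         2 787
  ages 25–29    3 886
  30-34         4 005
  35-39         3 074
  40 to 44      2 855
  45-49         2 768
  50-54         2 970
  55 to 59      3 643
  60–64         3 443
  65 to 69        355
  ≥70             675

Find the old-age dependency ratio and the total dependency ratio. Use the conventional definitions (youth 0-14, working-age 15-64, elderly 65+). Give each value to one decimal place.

0–14: 9 518 + 9 021 + 9 176 = 27 715
15–64: 4 140 + 2 787 + 3 886 + 4 005 + 3 074 + 2 855 + 2 768 + 2 970 + 3 643 + 3 443 = 33 571
65+: 355 + 675 = 1 030
Old-age dependency ratio = 1 030 / 33 571 × 100 = 3.1
Total dependency ratio = (27 715 + 1 030) / 33 571 × 100 = 28 745 / 33 571 × 100 = 85.6

Old-age dependency ratio: 3.1
Total dependency ratio: 85.6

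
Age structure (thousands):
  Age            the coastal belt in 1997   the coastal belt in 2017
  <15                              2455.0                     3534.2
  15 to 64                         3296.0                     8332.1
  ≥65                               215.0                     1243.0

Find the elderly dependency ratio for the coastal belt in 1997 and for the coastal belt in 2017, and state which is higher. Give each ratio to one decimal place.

the coastal belt in 1997: 215.0 / 3296.0 × 100 = 6.5
the coastal belt in 2017: 1243.0 / 8332.1 × 100 = 14.9

the coastal belt in 1997: 6.5
the coastal belt in 2017: 14.9
Higher: the coastal belt in 2017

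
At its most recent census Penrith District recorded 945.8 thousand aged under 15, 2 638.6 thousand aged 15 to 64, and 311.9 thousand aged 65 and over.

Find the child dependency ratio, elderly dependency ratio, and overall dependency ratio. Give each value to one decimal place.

Youth dependency ratio = 945.8 / 2 638.6 × 100 = 35.8
Old-age dependency ratio = 311.9 / 2 638.6 × 100 = 11.8
Total dependency ratio = (945.8 + 311.9) / 2 638.6 × 100 = 1 257.7 / 2 638.6 × 100 = 47.7

Youth dependency ratio: 35.8
Old-age dependency ratio: 11.8
Total dependency ratio: 47.7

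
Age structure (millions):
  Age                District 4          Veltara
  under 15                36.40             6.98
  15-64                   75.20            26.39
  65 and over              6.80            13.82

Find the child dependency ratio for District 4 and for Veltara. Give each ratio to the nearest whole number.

District 4: 48
Veltara: 26

District 4: 36.40 / 75.20 × 100 = 48
Veltara: 6.98 / 26.39 × 100 = 26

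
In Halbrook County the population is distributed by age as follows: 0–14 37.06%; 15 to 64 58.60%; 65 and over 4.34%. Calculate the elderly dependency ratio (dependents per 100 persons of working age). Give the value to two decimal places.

Old-age dependency ratio: 7.41

Old-age dependency ratio = 4.34 / 58.60 × 100 = 7.41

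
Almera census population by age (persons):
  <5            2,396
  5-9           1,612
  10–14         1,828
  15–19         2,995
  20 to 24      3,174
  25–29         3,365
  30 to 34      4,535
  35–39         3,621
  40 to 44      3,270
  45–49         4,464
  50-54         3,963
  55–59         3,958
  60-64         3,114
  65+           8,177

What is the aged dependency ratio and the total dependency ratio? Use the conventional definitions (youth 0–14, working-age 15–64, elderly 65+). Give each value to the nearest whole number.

0–14: 2,396 + 1,612 + 1,828 = 5,836
15–64: 2,995 + 3,174 + 3,365 + 4,535 + 3,621 + 3,270 + 4,464 + 3,963 + 3,958 + 3,114 = 36,459
65+: 8,177
Old-age dependency ratio = 8,177 / 36,459 × 100 = 22
Total dependency ratio = (5,836 + 8,177) / 36,459 × 100 = 14,013 / 36,459 × 100 = 38

Old-age dependency ratio: 22
Total dependency ratio: 38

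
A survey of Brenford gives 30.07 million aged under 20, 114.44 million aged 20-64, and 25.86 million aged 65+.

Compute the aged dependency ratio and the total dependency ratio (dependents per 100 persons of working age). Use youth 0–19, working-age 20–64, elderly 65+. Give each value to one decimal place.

Old-age dependency ratio: 22.6
Total dependency ratio: 48.9

Old-age dependency ratio = 25.86 / 114.44 × 100 = 22.6
Total dependency ratio = (30.07 + 25.86) / 114.44 × 100 = 55.93 / 114.44 × 100 = 48.9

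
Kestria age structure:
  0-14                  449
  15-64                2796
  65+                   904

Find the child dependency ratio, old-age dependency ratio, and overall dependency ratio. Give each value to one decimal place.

Youth dependency ratio = 449 / 2796 × 100 = 16.1
Old-age dependency ratio = 904 / 2796 × 100 = 32.3
Total dependency ratio = (449 + 904) / 2796 × 100 = 1353 / 2796 × 100 = 48.4

Youth dependency ratio: 16.1
Old-age dependency ratio: 32.3
Total dependency ratio: 48.4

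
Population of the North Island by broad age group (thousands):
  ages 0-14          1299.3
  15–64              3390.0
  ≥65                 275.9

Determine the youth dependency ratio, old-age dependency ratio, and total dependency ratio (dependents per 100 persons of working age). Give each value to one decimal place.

Youth dependency ratio = 1299.3 / 3390.0 × 100 = 38.3
Old-age dependency ratio = 275.9 / 3390.0 × 100 = 8.1
Total dependency ratio = (1299.3 + 275.9) / 3390.0 × 100 = 1575.2 / 3390.0 × 100 = 46.5

Youth dependency ratio: 38.3
Old-age dependency ratio: 8.1
Total dependency ratio: 46.5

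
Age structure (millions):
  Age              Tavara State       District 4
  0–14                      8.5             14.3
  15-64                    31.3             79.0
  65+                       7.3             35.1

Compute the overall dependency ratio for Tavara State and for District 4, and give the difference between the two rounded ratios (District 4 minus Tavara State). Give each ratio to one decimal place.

Tavara State: (8.5 + 7.3) / 31.3 × 100 = 15.8 / 31.3 × 100 = 50.5
District 4: (14.3 + 35.1) / 79.0 × 100 = 49.4 / 79.0 × 100 = 62.5

Tavara State: 50.5
District 4: 62.5
Difference: +12.0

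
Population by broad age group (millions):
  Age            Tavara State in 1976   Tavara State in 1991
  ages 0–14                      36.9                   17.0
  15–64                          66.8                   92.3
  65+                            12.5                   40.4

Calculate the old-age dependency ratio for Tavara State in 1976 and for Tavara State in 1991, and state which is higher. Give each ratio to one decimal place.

Tavara State in 1976: 12.5 / 66.8 × 100 = 18.7
Tavara State in 1991: 40.4 / 92.3 × 100 = 43.8

Tavara State in 1976: 18.7
Tavara State in 1991: 43.8
Higher: Tavara State in 1991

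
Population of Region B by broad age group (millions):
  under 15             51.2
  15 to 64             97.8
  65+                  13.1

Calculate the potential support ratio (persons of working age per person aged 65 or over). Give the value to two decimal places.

Potential support ratio = 97.8 / 13.1 = 7.47

Potential support ratio: 7.47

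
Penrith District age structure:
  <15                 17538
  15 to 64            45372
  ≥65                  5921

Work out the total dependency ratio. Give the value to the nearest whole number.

Total dependency ratio: 52

Total dependency ratio = (17538 + 5921) / 45372 × 100 = 23459 / 45372 × 100 = 52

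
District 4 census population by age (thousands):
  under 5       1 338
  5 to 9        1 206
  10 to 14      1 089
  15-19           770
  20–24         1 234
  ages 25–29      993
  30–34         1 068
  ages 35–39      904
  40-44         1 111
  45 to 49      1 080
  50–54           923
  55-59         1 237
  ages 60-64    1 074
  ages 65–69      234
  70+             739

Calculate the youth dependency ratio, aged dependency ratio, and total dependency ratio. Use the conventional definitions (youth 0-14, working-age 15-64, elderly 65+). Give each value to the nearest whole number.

Youth dependency ratio: 35
Old-age dependency ratio: 9
Total dependency ratio: 44

0–14: 1 338 + 1 206 + 1 089 = 3 633
15–64: 770 + 1 234 + 993 + 1 068 + 904 + 1 111 + 1 080 + 923 + 1 237 + 1 074 = 10 394
65+: 234 + 739 = 973
Youth dependency ratio = 3 633 / 10 394 × 100 = 35
Old-age dependency ratio = 973 / 10 394 × 100 = 9
Total dependency ratio = (3 633 + 973) / 10 394 × 100 = 4 606 / 10 394 × 100 = 44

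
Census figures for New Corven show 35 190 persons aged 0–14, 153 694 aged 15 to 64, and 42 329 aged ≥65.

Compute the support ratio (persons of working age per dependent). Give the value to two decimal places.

Support ratio: 1.98

Support ratio = 153 694 / (35 190 + 42 329) = 153 694 / 77 519 = 1.98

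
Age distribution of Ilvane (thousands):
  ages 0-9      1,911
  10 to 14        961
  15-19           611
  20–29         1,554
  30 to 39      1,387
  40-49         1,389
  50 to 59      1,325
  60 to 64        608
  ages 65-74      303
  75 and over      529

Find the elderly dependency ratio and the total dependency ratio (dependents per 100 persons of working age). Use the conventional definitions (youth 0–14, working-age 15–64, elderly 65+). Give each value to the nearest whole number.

0–14: 1,911 + 961 = 2,872
15–64: 611 + 1,554 + 1,387 + 1,389 + 1,325 + 608 = 6,874
65+: 303 + 529 = 832
Old-age dependency ratio = 832 / 6,874 × 100 = 12
Total dependency ratio = (2,872 + 832) / 6,874 × 100 = 3,704 / 6,874 × 100 = 54

Old-age dependency ratio: 12
Total dependency ratio: 54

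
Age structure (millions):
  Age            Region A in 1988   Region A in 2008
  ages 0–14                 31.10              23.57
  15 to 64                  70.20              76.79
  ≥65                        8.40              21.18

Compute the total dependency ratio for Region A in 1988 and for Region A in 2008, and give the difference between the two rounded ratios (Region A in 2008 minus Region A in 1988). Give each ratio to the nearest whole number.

Region A in 1988: 56
Region A in 2008: 58
Difference: +2

Region A in 1988: (31.10 + 8.40) / 70.20 × 100 = 39.50 / 70.20 × 100 = 56
Region A in 2008: (23.57 + 21.18) / 76.79 × 100 = 44.75 / 76.79 × 100 = 58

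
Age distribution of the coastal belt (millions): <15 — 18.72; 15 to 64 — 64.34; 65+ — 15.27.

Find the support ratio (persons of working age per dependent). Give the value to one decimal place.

Support ratio: 1.9

Support ratio = 64.34 / (18.72 + 15.27) = 64.34 / 33.99 = 1.9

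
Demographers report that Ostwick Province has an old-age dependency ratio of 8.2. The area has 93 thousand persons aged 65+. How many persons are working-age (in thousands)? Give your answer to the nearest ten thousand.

Old-age dependency ratio = elderly / working-age × 100
8.2 = 93 / W × 100
⇒ 1,130

Working-age: 1,130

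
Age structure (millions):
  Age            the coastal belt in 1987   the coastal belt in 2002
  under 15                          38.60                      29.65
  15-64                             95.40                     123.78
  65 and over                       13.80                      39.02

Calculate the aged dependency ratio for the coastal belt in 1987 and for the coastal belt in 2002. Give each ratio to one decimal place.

the coastal belt in 1987: 14.5
the coastal belt in 2002: 31.5

the coastal belt in 1987: 13.80 / 95.40 × 100 = 14.5
the coastal belt in 2002: 39.02 / 123.78 × 100 = 31.5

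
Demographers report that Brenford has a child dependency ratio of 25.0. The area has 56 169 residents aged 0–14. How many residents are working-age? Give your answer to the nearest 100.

Working-age: 224 700

Youth dependency ratio = youth / working-age × 100
25.0 = 56 169 / W × 100
⇒ 224 700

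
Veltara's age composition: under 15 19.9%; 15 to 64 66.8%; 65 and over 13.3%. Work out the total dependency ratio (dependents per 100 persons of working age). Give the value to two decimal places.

Total dependency ratio: 49.70

Total dependency ratio = (19.9 + 13.3) / 66.8 × 100 = 33.2 / 66.8 × 100 = 49.70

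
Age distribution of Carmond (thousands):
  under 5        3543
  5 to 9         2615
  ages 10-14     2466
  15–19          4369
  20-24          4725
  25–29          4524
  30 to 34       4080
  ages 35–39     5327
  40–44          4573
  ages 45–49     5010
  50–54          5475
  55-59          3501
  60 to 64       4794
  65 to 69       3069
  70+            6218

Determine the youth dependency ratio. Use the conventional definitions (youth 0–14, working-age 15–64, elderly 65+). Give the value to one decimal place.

Youth dependency ratio: 18.6

0–14: 3543 + 2615 + 2466 = 8624
15–64: 4369 + 4725 + 4524 + 4080 + 5327 + 4573 + 5010 + 5475 + 3501 + 4794 = 46378
65+: 3069 + 6218 = 9287
Youth dependency ratio = 8624 / 46378 × 100 = 18.6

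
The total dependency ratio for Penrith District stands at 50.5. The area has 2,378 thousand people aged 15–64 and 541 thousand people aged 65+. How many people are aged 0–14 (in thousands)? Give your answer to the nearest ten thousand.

Aged 0–14: 660

Total dependency ratio = (youth + elderly) / working-age × 100
50.5 = (Y + 541) / 2,378 × 100
⇒ 660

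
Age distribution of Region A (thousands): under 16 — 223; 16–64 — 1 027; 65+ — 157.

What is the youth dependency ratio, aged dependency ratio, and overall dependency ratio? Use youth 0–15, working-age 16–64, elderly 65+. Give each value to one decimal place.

Youth dependency ratio = 223 / 1 027 × 100 = 21.7
Old-age dependency ratio = 157 / 1 027 × 100 = 15.3
Total dependency ratio = (223 + 157) / 1 027 × 100 = 380 / 1 027 × 100 = 37.0

Youth dependency ratio: 21.7
Old-age dependency ratio: 15.3
Total dependency ratio: 37.0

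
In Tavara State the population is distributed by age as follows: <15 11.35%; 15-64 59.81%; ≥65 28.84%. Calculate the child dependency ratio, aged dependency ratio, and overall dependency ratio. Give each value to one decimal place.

Youth dependency ratio: 19.0
Old-age dependency ratio: 48.2
Total dependency ratio: 67.2

Youth dependency ratio = 11.35 / 59.81 × 100 = 19.0
Old-age dependency ratio = 28.84 / 59.81 × 100 = 48.2
Total dependency ratio = (11.35 + 28.84) / 59.81 × 100 = 40.19 / 59.81 × 100 = 67.2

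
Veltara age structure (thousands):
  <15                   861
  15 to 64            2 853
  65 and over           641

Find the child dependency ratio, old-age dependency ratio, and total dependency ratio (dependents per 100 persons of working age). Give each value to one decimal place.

Youth dependency ratio = 861 / 2 853 × 100 = 30.2
Old-age dependency ratio = 641 / 2 853 × 100 = 22.5
Total dependency ratio = (861 + 641) / 2 853 × 100 = 1 502 / 2 853 × 100 = 52.6

Youth dependency ratio: 30.2
Old-age dependency ratio: 22.5
Total dependency ratio: 52.6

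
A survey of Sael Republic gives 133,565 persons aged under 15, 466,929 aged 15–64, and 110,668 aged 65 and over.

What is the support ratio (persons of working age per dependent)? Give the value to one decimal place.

Support ratio: 1.9

Support ratio = 466,929 / (133,565 + 110,668) = 466,929 / 244,233 = 1.9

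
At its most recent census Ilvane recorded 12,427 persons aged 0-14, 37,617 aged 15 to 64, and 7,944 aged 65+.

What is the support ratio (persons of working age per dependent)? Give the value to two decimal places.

Support ratio: 1.85

Support ratio = 37,617 / (12,427 + 7,944) = 37,617 / 20,371 = 1.85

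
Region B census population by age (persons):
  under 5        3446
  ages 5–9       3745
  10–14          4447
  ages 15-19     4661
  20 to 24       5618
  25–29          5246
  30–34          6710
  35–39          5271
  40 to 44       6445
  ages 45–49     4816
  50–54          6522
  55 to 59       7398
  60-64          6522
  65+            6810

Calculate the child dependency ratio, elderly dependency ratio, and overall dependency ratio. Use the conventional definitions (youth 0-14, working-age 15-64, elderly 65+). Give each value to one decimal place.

Youth dependency ratio: 19.7
Old-age dependency ratio: 11.5
Total dependency ratio: 31.2

0–14: 3446 + 3745 + 4447 = 11638
15–64: 4661 + 5618 + 5246 + 6710 + 5271 + 6445 + 4816 + 6522 + 7398 + 6522 = 59209
65+: 6810
Youth dependency ratio = 11638 / 59209 × 100 = 19.7
Old-age dependency ratio = 6810 / 59209 × 100 = 11.5
Total dependency ratio = (11638 + 6810) / 59209 × 100 = 18448 / 59209 × 100 = 31.2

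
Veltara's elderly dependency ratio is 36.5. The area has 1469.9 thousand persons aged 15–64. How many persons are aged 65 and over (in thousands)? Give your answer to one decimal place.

Old-age dependency ratio = elderly / working-age × 100
36.5 = E / 1469.9 × 100
⇒ 536.5

Aged 65 and over: 536.5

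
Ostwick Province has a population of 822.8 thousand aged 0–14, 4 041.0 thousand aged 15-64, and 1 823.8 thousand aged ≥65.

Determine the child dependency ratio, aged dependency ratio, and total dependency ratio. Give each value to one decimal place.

Youth dependency ratio = 822.8 / 4 041.0 × 100 = 20.4
Old-age dependency ratio = 1 823.8 / 4 041.0 × 100 = 45.1
Total dependency ratio = (822.8 + 1 823.8) / 4 041.0 × 100 = 2 646.6 / 4 041.0 × 100 = 65.5

Youth dependency ratio: 20.4
Old-age dependency ratio: 45.1
Total dependency ratio: 65.5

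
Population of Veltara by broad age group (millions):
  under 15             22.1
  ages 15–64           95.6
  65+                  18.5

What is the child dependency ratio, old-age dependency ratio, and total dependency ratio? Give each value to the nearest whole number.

Youth dependency ratio: 23
Old-age dependency ratio: 19
Total dependency ratio: 42

Youth dependency ratio = 22.1 / 95.6 × 100 = 23
Old-age dependency ratio = 18.5 / 95.6 × 100 = 19
Total dependency ratio = (22.1 + 18.5) / 95.6 × 100 = 40.6 / 95.6 × 100 = 42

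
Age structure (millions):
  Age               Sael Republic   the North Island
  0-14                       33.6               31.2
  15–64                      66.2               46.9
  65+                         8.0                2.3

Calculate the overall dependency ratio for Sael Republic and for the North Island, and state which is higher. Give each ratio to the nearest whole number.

Sael Republic: 63
the North Island: 71
Higher: the North Island

Sael Republic: (33.6 + 8.0) / 66.2 × 100 = 41.6 / 66.2 × 100 = 63
the North Island: (31.2 + 2.3) / 46.9 × 100 = 33.5 / 46.9 × 100 = 71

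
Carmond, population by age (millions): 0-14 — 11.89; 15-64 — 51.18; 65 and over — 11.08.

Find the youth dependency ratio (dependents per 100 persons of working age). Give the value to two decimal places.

Youth dependency ratio: 23.23

Youth dependency ratio = 11.89 / 51.18 × 100 = 23.23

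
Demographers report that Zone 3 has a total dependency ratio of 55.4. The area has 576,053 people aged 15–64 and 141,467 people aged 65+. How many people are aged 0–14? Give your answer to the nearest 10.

Aged 0–14: 177,670

Total dependency ratio = (youth + elderly) / working-age × 100
55.4 = (Y + 141,467) / 576,053 × 100
⇒ 177,670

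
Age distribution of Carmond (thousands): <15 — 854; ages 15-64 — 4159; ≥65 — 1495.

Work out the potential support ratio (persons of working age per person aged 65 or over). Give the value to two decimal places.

Potential support ratio = 4159 / 1495 = 2.78

Potential support ratio: 2.78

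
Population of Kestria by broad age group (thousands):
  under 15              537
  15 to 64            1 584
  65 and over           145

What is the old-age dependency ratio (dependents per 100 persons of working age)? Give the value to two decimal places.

Old-age dependency ratio = 145 / 1 584 × 100 = 9.15

Old-age dependency ratio: 9.15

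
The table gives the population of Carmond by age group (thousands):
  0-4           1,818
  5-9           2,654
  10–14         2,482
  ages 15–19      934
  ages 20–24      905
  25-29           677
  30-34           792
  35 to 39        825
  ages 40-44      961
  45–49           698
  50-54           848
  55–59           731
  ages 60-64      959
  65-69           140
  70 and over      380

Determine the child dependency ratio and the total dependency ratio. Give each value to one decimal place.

0–14: 1,818 + 2,654 + 2,482 = 6,954
15–64: 934 + 905 + 677 + 792 + 825 + 961 + 698 + 848 + 731 + 959 = 8,330
65+: 140 + 380 = 520
Youth dependency ratio = 6,954 / 8,330 × 100 = 83.5
Total dependency ratio = (6,954 + 520) / 8,330 × 100 = 7,474 / 8,330 × 100 = 89.7

Youth dependency ratio: 83.5
Total dependency ratio: 89.7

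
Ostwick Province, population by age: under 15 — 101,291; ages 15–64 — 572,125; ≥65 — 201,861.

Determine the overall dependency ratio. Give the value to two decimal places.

Total dependency ratio = (101,291 + 201,861) / 572,125 × 100 = 303,152 / 572,125 × 100 = 52.99

Total dependency ratio: 52.99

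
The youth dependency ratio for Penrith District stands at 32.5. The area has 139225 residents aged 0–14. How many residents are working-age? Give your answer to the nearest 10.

Youth dependency ratio = youth / working-age × 100
32.5 = 139225 / W × 100
⇒ 428380

Working-age: 428380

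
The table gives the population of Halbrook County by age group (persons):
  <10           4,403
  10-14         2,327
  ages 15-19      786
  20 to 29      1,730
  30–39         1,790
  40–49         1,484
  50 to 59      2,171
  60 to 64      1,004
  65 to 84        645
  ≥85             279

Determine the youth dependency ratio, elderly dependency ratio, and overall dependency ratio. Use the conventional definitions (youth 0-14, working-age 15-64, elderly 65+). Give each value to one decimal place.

0–14: 4,403 + 2,327 = 6,730
15–64: 786 + 1,730 + 1,790 + 1,484 + 2,171 + 1,004 = 8,965
65+: 645 + 279 = 924
Youth dependency ratio = 6,730 / 8,965 × 100 = 75.1
Old-age dependency ratio = 924 / 8,965 × 100 = 10.3
Total dependency ratio = (6,730 + 924) / 8,965 × 100 = 7,654 / 8,965 × 100 = 85.4

Youth dependency ratio: 75.1
Old-age dependency ratio: 10.3
Total dependency ratio: 85.4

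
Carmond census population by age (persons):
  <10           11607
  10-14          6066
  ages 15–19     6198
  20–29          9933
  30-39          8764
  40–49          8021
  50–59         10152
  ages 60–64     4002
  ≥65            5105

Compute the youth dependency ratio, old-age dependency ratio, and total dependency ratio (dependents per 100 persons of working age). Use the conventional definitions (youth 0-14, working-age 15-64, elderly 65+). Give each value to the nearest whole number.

0–14: 11607 + 6066 = 17673
15–64: 6198 + 9933 + 8764 + 8021 + 10152 + 4002 = 47070
65+: 5105
Youth dependency ratio = 17673 / 47070 × 100 = 38
Old-age dependency ratio = 5105 / 47070 × 100 = 11
Total dependency ratio = (17673 + 5105) / 47070 × 100 = 22778 / 47070 × 100 = 48

Youth dependency ratio: 38
Old-age dependency ratio: 11
Total dependency ratio: 48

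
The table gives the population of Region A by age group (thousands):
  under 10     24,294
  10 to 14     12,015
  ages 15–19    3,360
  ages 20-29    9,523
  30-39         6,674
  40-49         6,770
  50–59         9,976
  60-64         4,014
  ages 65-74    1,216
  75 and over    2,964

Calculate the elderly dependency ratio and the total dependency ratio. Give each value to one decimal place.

0–14: 24,294 + 12,015 = 36,309
15–64: 3,360 + 9,523 + 6,674 + 6,770 + 9,976 + 4,014 = 40,317
65+: 1,216 + 2,964 = 4,180
Old-age dependency ratio = 4,180 / 40,317 × 100 = 10.4
Total dependency ratio = (36,309 + 4,180) / 40,317 × 100 = 40,489 / 40,317 × 100 = 100.4

Old-age dependency ratio: 10.4
Total dependency ratio: 100.4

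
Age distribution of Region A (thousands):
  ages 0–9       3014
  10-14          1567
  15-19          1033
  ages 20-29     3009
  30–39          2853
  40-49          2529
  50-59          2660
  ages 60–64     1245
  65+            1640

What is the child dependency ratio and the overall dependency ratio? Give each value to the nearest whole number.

Youth dependency ratio: 34
Total dependency ratio: 47

0–14: 3014 + 1567 = 4581
15–64: 1033 + 3009 + 2853 + 2529 + 2660 + 1245 = 13329
65+: 1640
Youth dependency ratio = 4581 / 13329 × 100 = 34
Total dependency ratio = (4581 + 1640) / 13329 × 100 = 6221 / 13329 × 100 = 47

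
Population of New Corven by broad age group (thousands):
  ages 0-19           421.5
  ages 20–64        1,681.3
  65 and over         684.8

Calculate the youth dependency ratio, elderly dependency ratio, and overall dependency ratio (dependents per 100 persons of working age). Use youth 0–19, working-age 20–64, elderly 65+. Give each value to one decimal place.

Youth dependency ratio: 25.1
Old-age dependency ratio: 40.7
Total dependency ratio: 65.8

Youth dependency ratio = 421.5 / 1,681.3 × 100 = 25.1
Old-age dependency ratio = 684.8 / 1,681.3 × 100 = 40.7
Total dependency ratio = (421.5 + 684.8) / 1,681.3 × 100 = 1,106.3 / 1,681.3 × 100 = 65.8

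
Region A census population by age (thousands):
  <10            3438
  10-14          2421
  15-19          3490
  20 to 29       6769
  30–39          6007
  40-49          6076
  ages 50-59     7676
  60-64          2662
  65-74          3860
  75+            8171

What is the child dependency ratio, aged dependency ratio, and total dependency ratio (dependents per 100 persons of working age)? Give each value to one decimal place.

0–14: 3438 + 2421 = 5859
15–64: 3490 + 6769 + 6007 + 6076 + 7676 + 2662 = 32680
65+: 3860 + 8171 = 12031
Youth dependency ratio = 5859 / 32680 × 100 = 17.9
Old-age dependency ratio = 12031 / 32680 × 100 = 36.8
Total dependency ratio = (5859 + 12031) / 32680 × 100 = 17890 / 32680 × 100 = 54.7

Youth dependency ratio: 17.9
Old-age dependency ratio: 36.8
Total dependency ratio: 54.7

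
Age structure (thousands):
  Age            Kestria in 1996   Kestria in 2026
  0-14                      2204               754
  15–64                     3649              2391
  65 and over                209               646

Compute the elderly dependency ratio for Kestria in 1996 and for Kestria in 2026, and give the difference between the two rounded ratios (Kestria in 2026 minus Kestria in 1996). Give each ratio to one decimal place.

Kestria in 1996: 209 / 3649 × 100 = 5.7
Kestria in 2026: 646 / 2391 × 100 = 27.0

Kestria in 1996: 5.7
Kestria in 2026: 27.0
Difference: +21.3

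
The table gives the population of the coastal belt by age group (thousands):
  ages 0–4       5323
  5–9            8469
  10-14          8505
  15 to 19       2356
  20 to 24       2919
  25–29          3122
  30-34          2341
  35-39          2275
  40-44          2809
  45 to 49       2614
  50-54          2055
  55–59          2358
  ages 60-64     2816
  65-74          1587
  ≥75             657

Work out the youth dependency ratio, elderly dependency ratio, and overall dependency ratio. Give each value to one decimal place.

0–14: 5323 + 8469 + 8505 = 22297
15–64: 2356 + 2919 + 3122 + 2341 + 2275 + 2809 + 2614 + 2055 + 2358 + 2816 = 25665
65+: 1587 + 657 = 2244
Youth dependency ratio = 22297 / 25665 × 100 = 86.9
Old-age dependency ratio = 2244 / 25665 × 100 = 8.7
Total dependency ratio = (22297 + 2244) / 25665 × 100 = 24541 / 25665 × 100 = 95.6

Youth dependency ratio: 86.9
Old-age dependency ratio: 8.7
Total dependency ratio: 95.6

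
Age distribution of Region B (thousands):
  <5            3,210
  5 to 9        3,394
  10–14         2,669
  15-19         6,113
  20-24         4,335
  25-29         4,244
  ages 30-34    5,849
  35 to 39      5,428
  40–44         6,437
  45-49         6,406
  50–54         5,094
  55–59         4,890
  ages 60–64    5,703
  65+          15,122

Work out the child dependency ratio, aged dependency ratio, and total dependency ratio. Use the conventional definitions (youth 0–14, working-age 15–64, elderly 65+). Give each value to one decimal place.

Youth dependency ratio: 17.0
Old-age dependency ratio: 27.7
Total dependency ratio: 44.8

0–14: 3,210 + 3,394 + 2,669 = 9,273
15–64: 6,113 + 4,335 + 4,244 + 5,849 + 5,428 + 6,437 + 6,406 + 5,094 + 4,890 + 5,703 = 54,499
65+: 15,122
Youth dependency ratio = 9,273 / 54,499 × 100 = 17.0
Old-age dependency ratio = 15,122 / 54,499 × 100 = 27.7
Total dependency ratio = (9,273 + 15,122) / 54,499 × 100 = 24,395 / 54,499 × 100 = 44.8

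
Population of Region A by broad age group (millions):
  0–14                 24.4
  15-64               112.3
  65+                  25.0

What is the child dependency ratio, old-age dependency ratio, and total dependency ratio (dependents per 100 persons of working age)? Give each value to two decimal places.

Youth dependency ratio = 24.4 / 112.3 × 100 = 21.73
Old-age dependency ratio = 25.0 / 112.3 × 100 = 22.26
Total dependency ratio = (24.4 + 25.0) / 112.3 × 100 = 49.4 / 112.3 × 100 = 43.99

Youth dependency ratio: 21.73
Old-age dependency ratio: 22.26
Total dependency ratio: 43.99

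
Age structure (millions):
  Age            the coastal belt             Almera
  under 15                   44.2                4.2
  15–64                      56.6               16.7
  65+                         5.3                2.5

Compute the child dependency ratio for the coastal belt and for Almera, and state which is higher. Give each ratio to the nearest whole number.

the coastal belt: 44.2 / 56.6 × 100 = 78
Almera: 4.2 / 16.7 × 100 = 25

the coastal belt: 78
Almera: 25
Higher: the coastal belt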